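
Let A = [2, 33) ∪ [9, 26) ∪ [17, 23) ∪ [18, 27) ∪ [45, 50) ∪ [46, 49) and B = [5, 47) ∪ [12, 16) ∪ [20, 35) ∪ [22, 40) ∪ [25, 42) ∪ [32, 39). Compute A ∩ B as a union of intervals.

[5, 33) ∪ [45, 47)

A, merged: [2, 33), [45, 50).
B, merged: [5, 47).
[2, 33) meets the second set on [5, 33).
[45, 50) meets the second set on [45, 47).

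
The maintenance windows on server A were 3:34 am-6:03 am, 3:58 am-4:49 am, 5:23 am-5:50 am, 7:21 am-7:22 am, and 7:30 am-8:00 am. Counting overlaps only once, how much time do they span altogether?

3 h

Merged: 3:34 am-6:03 am, 7:21 am-7:22 am, 7:30 am-8:00 am.
Lengths: 2 h 29 min + 1 min + 30 min = 3 h.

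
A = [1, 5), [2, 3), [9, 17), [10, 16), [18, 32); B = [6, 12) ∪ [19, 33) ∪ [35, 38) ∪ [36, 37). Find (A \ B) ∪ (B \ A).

A, merged: [1, 5), [9, 17), [18, 32).
B, merged: [6, 12), [19, 33), [35, 38).
Only in the first: [1, 5), [12, 17), [18, 19).
Only in the second: [6, 9), [32, 33), [35, 38).
Together these are the periods covered by exactly one.

[1, 5) ∪ [6, 9) ∪ [12, 17) ∪ [18, 19) ∪ [32, 33) ∪ [35, 38)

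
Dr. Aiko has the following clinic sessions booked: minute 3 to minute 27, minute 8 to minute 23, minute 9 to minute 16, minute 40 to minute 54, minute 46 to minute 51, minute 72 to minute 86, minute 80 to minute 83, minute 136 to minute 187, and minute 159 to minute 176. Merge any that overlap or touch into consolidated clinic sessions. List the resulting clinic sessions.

minute 3 to minute 27, minute 40 to minute 54, minute 72 to minute 86, minute 136 to minute 187

minute 8 to minute 23 overlaps/touches minute 3 to minute 27 → extend to minute 3 to minute 27.
minute 9 to minute 16 overlaps/touches minute 3 to minute 27 → extend to minute 3 to minute 27.
minute 40 to minute 54 is disjoint → start new block.
minute 46 to minute 51 overlaps/touches minute 40 to minute 54 → extend to minute 40 to minute 54.
minute 72 to minute 86 is disjoint → start new block.
minute 80 to minute 83 overlaps/touches minute 72 to minute 86 → extend to minute 72 to minute 86.
minute 136 to minute 187 is disjoint → start new block.
minute 159 to minute 176 overlaps/touches minute 136 to minute 187 → extend to minute 136 to minute 187.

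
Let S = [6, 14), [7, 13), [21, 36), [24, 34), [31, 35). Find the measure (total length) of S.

23

Merged: [6, 14), [21, 36).
Lengths: 8 + 15 = 23.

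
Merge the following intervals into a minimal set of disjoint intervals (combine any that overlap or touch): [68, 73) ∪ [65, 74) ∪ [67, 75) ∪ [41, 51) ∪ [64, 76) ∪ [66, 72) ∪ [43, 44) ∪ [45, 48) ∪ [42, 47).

Sort by start: [41, 51), [42, 47), [43, 44), [45, 48), [64, 76), [65, 74), [66, 72), [67, 75), [68, 73).
[42, 47) overlaps/touches [41, 51) → extend to [41, 51).
[43, 44) overlaps/touches [41, 51) → extend to [41, 51).
[45, 48) overlaps/touches [41, 51) → extend to [41, 51).
[64, 76) is disjoint → start new block.
[65, 74) overlaps/touches [64, 76) → extend to [64, 76).
[66, 72) overlaps/touches [64, 76) → extend to [64, 76).
[67, 75) overlaps/touches [64, 76) → extend to [64, 76).
[68, 73) overlaps/touches [64, 76) → extend to [64, 76).

[41, 51) ∪ [64, 76)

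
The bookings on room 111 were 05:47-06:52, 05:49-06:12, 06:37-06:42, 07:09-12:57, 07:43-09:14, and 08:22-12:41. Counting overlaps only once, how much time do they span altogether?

Merged: 05:47-06:52, 07:09-12:57.
Lengths: 1 h 5 min + 5 h 48 min = 6 h 53 min.

6 h 53 min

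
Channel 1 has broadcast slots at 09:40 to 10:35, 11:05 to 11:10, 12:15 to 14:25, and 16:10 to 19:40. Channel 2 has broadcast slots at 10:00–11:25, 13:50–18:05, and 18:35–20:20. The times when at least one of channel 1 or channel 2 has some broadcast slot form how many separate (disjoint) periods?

2

A ∪ B = 09:40–11:25, 12:15–20:20.
That is 2 disjoint pieces.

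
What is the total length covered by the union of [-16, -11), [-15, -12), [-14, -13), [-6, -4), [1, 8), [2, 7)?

14

Merged: [-16, -11), [-6, -4), [1, 8).
Lengths: 5 + 2 + 7 = 14.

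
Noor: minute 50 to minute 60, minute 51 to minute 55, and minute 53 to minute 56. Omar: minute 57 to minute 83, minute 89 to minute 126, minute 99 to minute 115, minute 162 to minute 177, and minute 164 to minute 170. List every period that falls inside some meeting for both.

minute 57 to minute 60

A, merged: minute 50 to minute 60.
B, merged: minute 57 to minute 83, minute 89 to minute 126, minute 162 to minute 177.
minute 50 to minute 60 meets the second set on minute 57 to minute 60.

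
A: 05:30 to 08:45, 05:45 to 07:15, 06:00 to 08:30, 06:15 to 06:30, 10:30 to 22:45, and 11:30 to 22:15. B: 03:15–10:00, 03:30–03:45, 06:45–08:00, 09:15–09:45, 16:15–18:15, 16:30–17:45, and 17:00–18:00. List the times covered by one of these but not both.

A, merged: 05:30–08:45, 10:30–22:45.
B, merged: 03:15–10:00, 16:15–18:15.
A \ B = 10:30–16:15, 18:15–22:45.
B \ A = 03:15–05:30, 08:45–10:00.
Union of the two gives the symmetric difference.

03:15–05:30, 08:45–10:00, 10:30–16:15, 18:15–22:45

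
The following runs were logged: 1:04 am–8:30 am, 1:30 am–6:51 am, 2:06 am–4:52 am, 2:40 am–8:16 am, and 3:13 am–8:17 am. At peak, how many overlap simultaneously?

Walk the sorted start/end points keeping a running depth.
The depth first hits 5 at 3:13 am.

5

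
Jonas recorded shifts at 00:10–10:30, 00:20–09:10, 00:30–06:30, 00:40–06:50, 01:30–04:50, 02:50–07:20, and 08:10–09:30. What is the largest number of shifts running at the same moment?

Sweep endpoints in order; track running count of active intervals.
Peak of 6 reached at 02:50.

6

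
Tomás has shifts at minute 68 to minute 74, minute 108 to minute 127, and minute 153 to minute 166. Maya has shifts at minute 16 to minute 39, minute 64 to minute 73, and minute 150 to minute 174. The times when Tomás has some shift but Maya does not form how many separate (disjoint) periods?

A \ B = minute 73 to minute 74, minute 108 to minute 127.
That is 2 disjoint pieces.

2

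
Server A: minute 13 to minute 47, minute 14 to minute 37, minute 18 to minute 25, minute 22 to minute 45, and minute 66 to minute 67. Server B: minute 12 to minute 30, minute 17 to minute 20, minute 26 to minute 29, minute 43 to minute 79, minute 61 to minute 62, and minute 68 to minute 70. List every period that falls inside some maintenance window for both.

minute 13 to minute 30, minute 43 to minute 47, minute 66 to minute 67

A, merged: minute 13 to minute 47, minute 66 to minute 67.
B, merged: minute 12 to minute 30, minute 43 to minute 79.
minute 13 to minute 47 meets the second set on minute 13 to minute 30, minute 43 to minute 47.
minute 66 to minute 67 meets the second set on minute 66 to minute 67.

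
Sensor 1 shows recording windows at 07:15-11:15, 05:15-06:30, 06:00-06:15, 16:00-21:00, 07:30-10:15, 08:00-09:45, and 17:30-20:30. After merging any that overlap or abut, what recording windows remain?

05:15–06:30, 07:15–11:15, 16:00–21:00

Sort by start: 05:15–06:30, 06:00–06:15, 07:15–11:15, 07:30–10:15, 08:00–09:45, 16:00–21:00, 17:30–20:30.
06:00–06:15 overlaps/touches 05:15–06:30 → extend to 05:15–06:30.
07:15–11:15 is disjoint → start new block.
07:30–10:15 overlaps/touches 07:15–11:15 → extend to 07:15–11:15.
08:00–09:45 overlaps/touches 07:15–11:15 → extend to 07:15–11:15.
16:00–21:00 is disjoint → start new block.
17:30–20:30 overlaps/touches 16:00–21:00 → extend to 16:00–21:00.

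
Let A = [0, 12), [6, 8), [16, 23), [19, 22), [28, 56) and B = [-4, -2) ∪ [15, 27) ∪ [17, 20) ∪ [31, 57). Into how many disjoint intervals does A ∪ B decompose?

A, merged: [0, 12), [16, 23), [28, 56).
B, merged: [-4, -2), [15, 27), [31, 57).
A ∪ B = [-4, -2), [0, 12), [15, 27), [28, 57).
That is 4 disjoint pieces.

4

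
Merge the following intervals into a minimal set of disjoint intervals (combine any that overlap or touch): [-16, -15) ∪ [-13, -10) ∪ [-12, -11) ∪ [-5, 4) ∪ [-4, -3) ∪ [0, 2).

[-16, -15) ∪ [-13, -10) ∪ [-5, 4)

[-13, -10) is disjoint → start new block.
[-12, -11) overlaps/touches [-13, -10) → extend to [-13, -10).
[-5, 4) is disjoint → start new block.
[-4, -3) overlaps/touches [-5, 4) → extend to [-5, 4).
[0, 2) overlaps/touches [-5, 4) → extend to [-5, 4).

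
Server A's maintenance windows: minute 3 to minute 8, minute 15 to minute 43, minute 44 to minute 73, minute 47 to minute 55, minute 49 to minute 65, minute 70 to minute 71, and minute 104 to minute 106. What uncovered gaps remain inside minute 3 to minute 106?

The merged coverage is minute 3 to minute 8, minute 15 to minute 43, minute 44 to minute 73, minute 104 to minute 106.
Uncovered inside minute 3 to minute 106: minute 8 to minute 15, minute 43 to minute 44, minute 73 to minute 104.

minute 8 to minute 15, minute 43 to minute 44, minute 73 to minute 104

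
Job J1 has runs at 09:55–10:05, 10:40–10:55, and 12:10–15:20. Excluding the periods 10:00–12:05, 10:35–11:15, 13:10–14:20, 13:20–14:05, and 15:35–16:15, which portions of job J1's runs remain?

Merge the second list: 10:00–12:05, 13:10–14:20, 15:35–16:15.
09:55–10:05 \ B = 09:55–10:00.
10:40–10:55: entirely removed.
12:10–15:20 \ B = 12:10–13:10, 14:20–15:20.

09:55–10:00, 12:10–13:10, 14:20–15:20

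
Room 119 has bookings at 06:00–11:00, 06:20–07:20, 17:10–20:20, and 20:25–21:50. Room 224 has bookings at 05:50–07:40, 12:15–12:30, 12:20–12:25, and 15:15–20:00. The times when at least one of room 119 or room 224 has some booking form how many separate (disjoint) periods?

A, merged: 06:00-11:00, 17:10-20:20, 20:25-21:50.
B, merged: 05:50-07:40, 12:15-12:30, 15:15-20:00.
A ∪ B = 05:50-11:00, 12:15-12:30, 15:15-20:20, 20:25-21:50.
That is 4 disjoint pieces.

4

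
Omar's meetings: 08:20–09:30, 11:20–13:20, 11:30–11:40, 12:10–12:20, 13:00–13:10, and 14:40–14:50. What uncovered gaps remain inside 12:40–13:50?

13:20–13:50

After merging, the occupied span is 08:20–09:30, 11:20–13:20, 14:40–14:50.
Complement within 12:40–13:50: 13:20–13:50.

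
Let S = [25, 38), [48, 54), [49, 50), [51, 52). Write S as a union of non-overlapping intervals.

[48, 54) is disjoint → start new block.
[49, 50) overlaps/touches [48, 54) → extend to [48, 54).
[51, 52) overlaps/touches [48, 54) → extend to [48, 54).

[25, 38) ∪ [48, 54)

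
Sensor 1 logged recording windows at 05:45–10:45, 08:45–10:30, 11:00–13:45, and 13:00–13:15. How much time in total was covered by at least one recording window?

7 h 45 min

Merged: 05:45-10:45, 11:00-13:45.
Lengths: 5 h + 2 h 45 min = 7 h 45 min.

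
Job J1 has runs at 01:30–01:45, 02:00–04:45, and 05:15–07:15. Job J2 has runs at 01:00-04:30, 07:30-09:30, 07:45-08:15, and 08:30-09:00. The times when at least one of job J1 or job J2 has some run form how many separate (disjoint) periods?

3

Merge the second list: 01:00-04:30, 07:30-09:30.
A ∪ B = 01:00-04:45, 05:15-07:15, 07:30-09:30.
That is 3 disjoint pieces.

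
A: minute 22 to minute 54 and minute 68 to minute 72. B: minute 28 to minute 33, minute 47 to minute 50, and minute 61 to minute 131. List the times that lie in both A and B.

minute 22 to minute 54 meets the second set on minute 28 to minute 33, minute 47 to minute 50.
minute 68 to minute 72 meets the second set on minute 68 to minute 72.

minute 28 to minute 33, minute 47 to minute 50, minute 68 to minute 72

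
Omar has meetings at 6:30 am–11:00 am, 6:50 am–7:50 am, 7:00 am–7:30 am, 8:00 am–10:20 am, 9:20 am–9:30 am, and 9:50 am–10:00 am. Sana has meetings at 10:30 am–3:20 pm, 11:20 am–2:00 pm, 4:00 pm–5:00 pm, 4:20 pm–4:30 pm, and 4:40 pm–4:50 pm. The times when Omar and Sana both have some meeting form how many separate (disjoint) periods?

Merge the first list: 6:30 am–11:00 am.
Merge the second list: 10:30 am–3:20 pm, 4:00 pm–5:00 pm.
A ∩ B = 10:30 am–11:00 am.
That is 1 disjoint piece.

1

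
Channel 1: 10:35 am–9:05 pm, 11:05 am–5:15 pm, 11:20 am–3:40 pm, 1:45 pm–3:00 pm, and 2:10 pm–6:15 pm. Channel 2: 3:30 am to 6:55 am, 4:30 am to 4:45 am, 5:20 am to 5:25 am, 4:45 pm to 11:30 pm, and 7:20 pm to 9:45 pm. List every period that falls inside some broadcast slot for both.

A, merged: 10:35 am–9:05 pm.
B, merged: 3:30 am–6:55 am, 4:45 pm–11:30 pm.
10:35 am–9:05 pm overlaps B on 4:45 pm–9:05 pm.

4:45 pm–9:05 pm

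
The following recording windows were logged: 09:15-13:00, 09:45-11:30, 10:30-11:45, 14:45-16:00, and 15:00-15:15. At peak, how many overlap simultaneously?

At 10:30, 3 of the intervals are simultaneously active.
No point has more.

3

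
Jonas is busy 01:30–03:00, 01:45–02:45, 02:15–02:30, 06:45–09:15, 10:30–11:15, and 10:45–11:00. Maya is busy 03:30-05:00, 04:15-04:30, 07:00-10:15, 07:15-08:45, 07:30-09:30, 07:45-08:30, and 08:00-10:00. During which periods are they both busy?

07:00–09:15

First set merges to 01:30–03:00, 06:45–09:15, 10:30–11:15.
Second set merges to 03:30–05:00, 07:00–10:15.
01:30–03:00 falls entirely outside B.
06:45–09:15 overlaps B on 07:00–09:15.
10:30–11:15 falls entirely outside B.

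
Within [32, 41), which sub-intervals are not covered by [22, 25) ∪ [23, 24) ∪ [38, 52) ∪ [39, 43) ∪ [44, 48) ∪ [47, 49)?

[32, 38)

Covered (merged): [22, 25), [38, 52).
Gaps within [32, 41): [32, 38).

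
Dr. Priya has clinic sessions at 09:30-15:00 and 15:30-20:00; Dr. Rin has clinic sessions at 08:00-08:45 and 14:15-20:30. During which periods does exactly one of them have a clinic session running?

Only in the first: 09:30–14:15.
Only in the second: 08:00–08:45, 15:00–15:30, 20:00–20:30.
Together these are the periods covered by exactly one.

08:00–08:45, 09:30–14:15, 15:00–15:30, 20:00–20:30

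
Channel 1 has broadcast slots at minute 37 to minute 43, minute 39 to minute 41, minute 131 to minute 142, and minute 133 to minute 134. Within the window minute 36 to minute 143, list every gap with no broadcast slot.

After merging, the occupied span is minute 37 to minute 43, minute 131 to minute 142.
Complement within minute 36 to minute 143: minute 36 to minute 37, minute 43 to minute 131, minute 142 to minute 143.

minute 36 to minute 37, minute 43 to minute 131, minute 142 to minute 143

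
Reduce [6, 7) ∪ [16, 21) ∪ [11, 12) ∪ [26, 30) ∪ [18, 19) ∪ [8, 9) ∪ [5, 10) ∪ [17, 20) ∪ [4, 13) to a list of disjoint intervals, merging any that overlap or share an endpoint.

[4, 13) ∪ [16, 21) ∪ [26, 30)

Sort by start: [4, 13), [5, 10), [6, 7), [8, 9), [11, 12), [16, 21), [17, 20), [18, 19), [26, 30).
[5, 10) overlaps/touches [4, 13) → extend to [4, 13).
[6, 7) overlaps/touches [4, 13) → extend to [4, 13).
[8, 9) overlaps/touches [4, 13) → extend to [4, 13).
[11, 12) overlaps/touches [4, 13) → extend to [4, 13).
[16, 21) is disjoint → start new block.
[17, 20) overlaps/touches [16, 21) → extend to [16, 21).
[18, 19) overlaps/touches [16, 21) → extend to [16, 21).
[26, 30) is disjoint → start new block.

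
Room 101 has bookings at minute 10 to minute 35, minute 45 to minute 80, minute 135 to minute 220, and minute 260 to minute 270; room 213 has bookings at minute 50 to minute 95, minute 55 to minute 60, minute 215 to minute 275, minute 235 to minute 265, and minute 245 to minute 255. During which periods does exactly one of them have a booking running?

Merge the second list: minute 50 to minute 95, minute 215 to minute 275.
Only in the first: minute 10 to minute 35, minute 45 to minute 50, minute 135 to minute 215.
Only in the second: minute 80 to minute 95, minute 220 to minute 260, minute 270 to minute 275.
Together these are the periods covered by exactly one.

minute 10 to minute 35, minute 45 to minute 50, minute 80 to minute 95, minute 135 to minute 215, minute 220 to minute 260, minute 270 to minute 275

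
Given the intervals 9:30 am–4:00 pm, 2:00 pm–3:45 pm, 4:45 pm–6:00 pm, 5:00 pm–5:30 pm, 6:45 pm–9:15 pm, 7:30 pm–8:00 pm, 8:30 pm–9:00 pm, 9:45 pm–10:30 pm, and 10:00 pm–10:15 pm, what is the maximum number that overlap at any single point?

2

At 2:00 pm, 2 of the intervals are simultaneously active.
No point has more.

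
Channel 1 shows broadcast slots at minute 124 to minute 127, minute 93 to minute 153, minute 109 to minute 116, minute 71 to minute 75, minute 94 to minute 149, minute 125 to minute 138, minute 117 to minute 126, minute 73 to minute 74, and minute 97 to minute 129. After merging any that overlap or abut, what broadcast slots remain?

minute 71 to minute 75, minute 93 to minute 153

Sort by start: minute 71 to minute 75, minute 73 to minute 74, minute 93 to minute 153, minute 94 to minute 149, minute 97 to minute 129, minute 109 to minute 116, minute 117 to minute 126, minute 124 to minute 127, minute 125 to minute 138.
minute 73 to minute 74 overlaps/touches minute 71 to minute 75 → extend to minute 71 to minute 75.
minute 93 to minute 153 is disjoint → start new block.
minute 94 to minute 149 overlaps/touches minute 93 to minute 153 → extend to minute 93 to minute 153.
minute 97 to minute 129 overlaps/touches minute 93 to minute 153 → extend to minute 93 to minute 153.
minute 109 to minute 116 overlaps/touches minute 93 to minute 153 → extend to minute 93 to minute 153.
minute 117 to minute 126 overlaps/touches minute 93 to minute 153 → extend to minute 93 to minute 153.
minute 124 to minute 127 overlaps/touches minute 93 to minute 153 → extend to minute 93 to minute 153.
minute 125 to minute 138 overlaps/touches minute 93 to minute 153 → extend to minute 93 to minute 153.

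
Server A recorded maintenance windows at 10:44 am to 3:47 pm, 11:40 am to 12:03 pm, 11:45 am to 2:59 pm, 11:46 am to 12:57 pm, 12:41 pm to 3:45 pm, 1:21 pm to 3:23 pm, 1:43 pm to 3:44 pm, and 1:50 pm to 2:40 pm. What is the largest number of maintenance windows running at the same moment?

At 1:50 pm, 6 of the intervals are simultaneously active.
No point has more.

6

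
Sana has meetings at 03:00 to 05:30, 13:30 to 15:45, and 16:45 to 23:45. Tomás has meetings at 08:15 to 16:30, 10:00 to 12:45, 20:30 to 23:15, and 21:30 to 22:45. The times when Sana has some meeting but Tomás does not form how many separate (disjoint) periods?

3

Merge the second list: 08:15–16:30, 20:30–23:15.
A \ B = 03:00–05:30, 16:45–20:30, 23:15–23:45.
That is 3 disjoint pieces.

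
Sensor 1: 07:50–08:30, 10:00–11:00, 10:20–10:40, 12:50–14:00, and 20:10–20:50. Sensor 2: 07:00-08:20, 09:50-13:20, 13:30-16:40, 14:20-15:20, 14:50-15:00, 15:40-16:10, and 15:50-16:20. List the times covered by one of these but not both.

First set merges to 07:50–08:30, 10:00–11:00, 12:50–14:00, 20:10–20:50.
Second set merges to 07:00–08:20, 09:50–13:20, 13:30–16:40.
A but not B: 08:20–08:30, 13:20–13:30, 20:10–20:50.
B but not A: 07:00–07:50, 09:50–10:00, 11:00–12:50, 14:00–16:40.
Combining gives A △ B.

07:00–07:50, 08:20–08:30, 09:50–10:00, 11:00–12:50, 13:20–13:30, 14:00–16:40, 20:10–20:50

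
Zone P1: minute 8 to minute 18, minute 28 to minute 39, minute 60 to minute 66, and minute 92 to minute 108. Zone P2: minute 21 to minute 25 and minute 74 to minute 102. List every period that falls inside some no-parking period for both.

minute 92 to minute 102

minute 8 to minute 18 meets no B interval.
minute 28 to minute 39 meets no B interval.
minute 60 to minute 66 meets no B interval.
minute 92 to minute 108 ∩ B → minute 92 to minute 102.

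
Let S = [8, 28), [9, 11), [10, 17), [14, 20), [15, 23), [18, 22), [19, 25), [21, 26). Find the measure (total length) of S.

Merged: [8, 28).
Length: 20.

20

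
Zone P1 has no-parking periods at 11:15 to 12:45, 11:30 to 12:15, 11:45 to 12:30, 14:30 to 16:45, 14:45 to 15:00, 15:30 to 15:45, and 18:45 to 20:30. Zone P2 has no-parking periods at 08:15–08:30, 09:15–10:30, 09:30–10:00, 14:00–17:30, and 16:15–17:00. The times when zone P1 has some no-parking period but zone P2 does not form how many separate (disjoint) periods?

2

Merge the first list: 11:15–12:45, 14:30–16:45, 18:45–20:30.
Merge the second list: 08:15–08:30, 09:15–10:30, 14:00–17:30.
A \ B = 11:15–12:45, 18:45–20:30.
That is 2 disjoint pieces.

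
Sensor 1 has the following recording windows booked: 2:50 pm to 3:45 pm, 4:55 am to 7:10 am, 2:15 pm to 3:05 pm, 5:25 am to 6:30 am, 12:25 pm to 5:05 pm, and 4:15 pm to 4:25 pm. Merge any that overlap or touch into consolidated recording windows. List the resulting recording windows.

4:55 am-7:10 am, 12:25 pm-5:05 pm

Sort by start: 4:55 am-7:10 am, 5:25 am-6:30 am, 12:25 pm-5:05 pm, 2:15 pm-3:05 pm, 2:50 pm-3:45 pm, 4:15 pm-4:25 pm.
5:25 am-6:30 am overlaps/touches 4:55 am-7:10 am → extend to 4:55 am-7:10 am.
12:25 pm-5:05 pm is disjoint → start new block.
2:15 pm-3:05 pm overlaps/touches 12:25 pm-5:05 pm → extend to 12:25 pm-5:05 pm.
2:50 pm-3:45 pm overlaps/touches 12:25 pm-5:05 pm → extend to 12:25 pm-5:05 pm.
4:15 pm-4:25 pm overlaps/touches 12:25 pm-5:05 pm → extend to 12:25 pm-5:05 pm.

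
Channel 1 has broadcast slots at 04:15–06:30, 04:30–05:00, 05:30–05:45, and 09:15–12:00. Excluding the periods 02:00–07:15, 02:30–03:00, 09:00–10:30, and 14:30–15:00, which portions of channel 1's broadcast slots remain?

10:30–12:00

First set merges to 04:15–06:30, 09:15–12:00.
Second set merges to 02:00–07:15, 09:00–10:30, 14:30–15:00.
04:15–06:30: entirely removed.
09:15–12:00 \ B = 10:30–12:00.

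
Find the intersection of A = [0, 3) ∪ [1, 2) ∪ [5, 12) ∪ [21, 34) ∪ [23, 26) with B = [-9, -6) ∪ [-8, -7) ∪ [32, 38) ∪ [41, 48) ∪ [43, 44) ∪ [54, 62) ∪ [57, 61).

A, merged: [0, 3), [5, 12), [21, 34).
B, merged: [-9, -6), [32, 38), [41, 48), [54, 62).
[0, 3) falls entirely outside B.
[5, 12) falls entirely outside B.
[21, 34) overlaps B on [32, 34).

[32, 34)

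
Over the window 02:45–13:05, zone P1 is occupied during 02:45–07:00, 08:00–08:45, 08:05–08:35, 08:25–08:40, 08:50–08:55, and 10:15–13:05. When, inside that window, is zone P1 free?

Covered (merged): 02:45–07:00, 08:00–08:45, 08:50–08:55, 10:15–13:05.
Gaps within 02:45–13:05: 07:00–08:00, 08:45–08:50, 08:55–10:15.

07:00–08:00, 08:45–08:50, 08:55–10:15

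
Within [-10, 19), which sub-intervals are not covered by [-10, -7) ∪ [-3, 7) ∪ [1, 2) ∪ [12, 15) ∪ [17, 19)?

[-7, -3) ∪ [7, 12) ∪ [15, 17)

Covered (merged): [-10, -7), [-3, 7), [12, 15), [17, 19).
Complement within [-10, 19): [-7, -3), [7, 12), [15, 17).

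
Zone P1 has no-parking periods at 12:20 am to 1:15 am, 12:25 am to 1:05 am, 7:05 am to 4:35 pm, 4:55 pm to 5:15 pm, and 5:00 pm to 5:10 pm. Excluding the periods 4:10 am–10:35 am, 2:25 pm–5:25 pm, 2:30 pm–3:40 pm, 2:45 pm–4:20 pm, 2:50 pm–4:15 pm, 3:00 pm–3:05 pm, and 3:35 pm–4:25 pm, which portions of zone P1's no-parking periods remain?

Merge the first list: 12:20 am–1:15 am, 7:05 am–4:35 pm, 4:55 pm–5:15 pm.
Merge the second list: 4:10 am–10:35 am, 2:25 pm–5:25 pm.
12:20 am–1:15 am: nothing removed.
7:05 am–4:35 pm \ B = 10:35 am–2:25 pm.
4:55 pm–5:15 pm: entirely removed.

12:20 am–1:15 am, 10:35 am–2:25 pm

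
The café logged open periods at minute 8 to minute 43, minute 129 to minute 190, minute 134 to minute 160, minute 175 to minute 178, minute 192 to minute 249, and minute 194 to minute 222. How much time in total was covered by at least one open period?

153 minutes

Merged: minute 8 to minute 43, minute 129 to minute 190, minute 192 to minute 249.
Lengths: 35 minutes + 61 minutes + 57 minutes = 153 minutes.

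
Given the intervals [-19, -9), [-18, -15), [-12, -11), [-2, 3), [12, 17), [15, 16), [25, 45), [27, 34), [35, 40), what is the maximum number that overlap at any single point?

Walk the sorted start/end points keeping a running depth.
The depth first hits 2 at -18.

2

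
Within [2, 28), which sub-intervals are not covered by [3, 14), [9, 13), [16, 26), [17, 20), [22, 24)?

Covered (merged): [3, 14), [16, 26).
Gaps within [2, 28): [2, 3), [14, 16), [26, 28).

[2, 3) ∪ [14, 16) ∪ [26, 28)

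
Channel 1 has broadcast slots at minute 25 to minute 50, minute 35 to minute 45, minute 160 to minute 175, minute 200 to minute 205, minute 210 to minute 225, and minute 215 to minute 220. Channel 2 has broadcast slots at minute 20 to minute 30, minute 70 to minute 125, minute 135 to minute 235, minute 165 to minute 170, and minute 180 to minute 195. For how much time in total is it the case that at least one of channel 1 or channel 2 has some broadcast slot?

Merge the first list: minute 25 to minute 50, minute 160 to minute 175, minute 200 to minute 205, minute 210 to minute 225.
Merge the second list: minute 20 to minute 30, minute 70 to minute 125, minute 135 to minute 235.
A ∪ B = minute 20 to minute 50, minute 70 to minute 125, minute 135 to minute 235.
Total: 30 minutes + 55 minutes + 100 minutes = 185 minutes.

185 minutes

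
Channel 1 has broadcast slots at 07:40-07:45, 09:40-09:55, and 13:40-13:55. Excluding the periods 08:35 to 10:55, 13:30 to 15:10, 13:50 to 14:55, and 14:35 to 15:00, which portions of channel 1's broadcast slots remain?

07:40-07:45

Second set merges to 08:35-10:55, 13:30-15:10.
07:40-07:45: no B overlap → unchanged.
09:40-09:55: fully covered by B → removed.
13:40-13:55: fully covered by B → removed.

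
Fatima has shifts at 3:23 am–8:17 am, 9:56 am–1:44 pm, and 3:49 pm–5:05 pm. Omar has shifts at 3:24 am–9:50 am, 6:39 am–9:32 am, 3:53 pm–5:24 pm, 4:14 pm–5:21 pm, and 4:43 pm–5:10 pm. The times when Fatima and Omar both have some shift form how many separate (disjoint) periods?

Merge the second list: 3:24 am-9:50 am, 3:53 pm-5:24 pm.
A ∩ B = 3:24 am-8:17 am, 3:53 pm-5:05 pm.
That is 2 disjoint pieces.

2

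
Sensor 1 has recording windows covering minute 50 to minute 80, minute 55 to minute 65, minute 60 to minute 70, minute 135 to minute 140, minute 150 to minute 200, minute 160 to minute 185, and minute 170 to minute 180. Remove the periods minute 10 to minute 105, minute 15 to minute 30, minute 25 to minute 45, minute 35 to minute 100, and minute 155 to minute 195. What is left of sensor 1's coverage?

minute 135 to minute 140, minute 150 to minute 155, minute 195 to minute 200

Merge the first list: minute 50 to minute 80, minute 135 to minute 140, minute 150 to minute 200.
Merge the second list: minute 10 to minute 105, minute 155 to minute 195.
minute 50 to minute 80: fully covered by B → removed.
minute 135 to minute 140: no B overlap → unchanged.
minute 150 to minute 200 minus B → minute 150 to minute 155, minute 195 to minute 200.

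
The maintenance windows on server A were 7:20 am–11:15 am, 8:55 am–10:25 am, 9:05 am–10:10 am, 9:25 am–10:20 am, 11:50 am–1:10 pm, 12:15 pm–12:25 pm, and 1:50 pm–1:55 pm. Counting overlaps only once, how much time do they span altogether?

Merged: 7:20 am–11:15 am, 11:50 am–1:10 pm, 1:50 pm–1:55 pm.
Lengths: 3 h 55 min + 1 h 20 min + 5 min = 5 h 20 min.

5 h 20 min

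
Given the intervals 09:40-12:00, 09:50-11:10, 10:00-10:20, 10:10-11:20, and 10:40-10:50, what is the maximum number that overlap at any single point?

At 10:10, 4 of the intervals are simultaneously active.
No point has more.

4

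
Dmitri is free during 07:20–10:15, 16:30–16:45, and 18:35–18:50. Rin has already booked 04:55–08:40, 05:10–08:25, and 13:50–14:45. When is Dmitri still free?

08:40-10:15, 16:30-16:45, 18:35-18:50

Second set merges to 04:55-08:40, 13:50-14:45.
07:20-10:15 minus B → 08:40-10:15.
16:30-16:45: no B overlap → unchanged.
18:35-18:50: no B overlap → unchanged.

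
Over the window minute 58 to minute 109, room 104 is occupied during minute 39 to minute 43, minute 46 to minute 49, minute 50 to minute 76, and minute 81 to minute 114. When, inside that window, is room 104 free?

minute 76 to minute 81

Covered (merged): minute 39 to minute 43, minute 46 to minute 49, minute 50 to minute 76, minute 81 to minute 114.
Gaps within minute 58 to minute 109: minute 76 to minute 81.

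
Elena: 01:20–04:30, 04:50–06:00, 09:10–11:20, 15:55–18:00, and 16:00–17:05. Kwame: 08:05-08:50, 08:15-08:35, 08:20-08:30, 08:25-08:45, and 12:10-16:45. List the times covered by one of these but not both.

01:20-04:30, 04:50-06:00, 08:05-08:50, 09:10-11:20, 12:10-15:55, 16:45-18:00

Merge the first list: 01:20-04:30, 04:50-06:00, 09:10-11:20, 15:55-18:00.
Merge the second list: 08:05-08:50, 12:10-16:45.
A but not B: 01:20-04:30, 04:50-06:00, 09:10-11:20, 16:45-18:00.
B but not A: 08:05-08:50, 12:10-15:55.
Combining gives A △ B.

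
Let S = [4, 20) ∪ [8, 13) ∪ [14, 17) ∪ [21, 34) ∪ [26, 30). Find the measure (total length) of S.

Merged: [4, 20), [21, 34).
Lengths: 16 + 13 = 29.

29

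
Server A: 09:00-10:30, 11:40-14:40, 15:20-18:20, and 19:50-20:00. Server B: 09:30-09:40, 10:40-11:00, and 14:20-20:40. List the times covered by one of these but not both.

A \ B = 09:00–09:30, 09:40–10:30, 11:40–14:20.
B \ A = 10:40–11:00, 14:40–15:20, 18:20–19:50, 20:00–20:40.
Union of the two gives the symmetric difference.

09:00–09:30, 09:40–10:30, 10:40–11:00, 11:40–14:20, 14:40–15:20, 18:20–19:50, 20:00–20:40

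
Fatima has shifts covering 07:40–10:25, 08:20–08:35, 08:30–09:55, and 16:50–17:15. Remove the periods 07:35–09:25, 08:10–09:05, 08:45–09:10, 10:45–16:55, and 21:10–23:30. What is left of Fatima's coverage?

09:25–10:25, 16:55–17:15

First set merges to 07:40–10:25, 16:50–17:15.
Second set merges to 07:35–09:25, 10:45–16:55, 21:10–23:30.
07:40–10:25 \ B = 09:25–10:25.
16:50–17:15 \ B = 16:55–17:15.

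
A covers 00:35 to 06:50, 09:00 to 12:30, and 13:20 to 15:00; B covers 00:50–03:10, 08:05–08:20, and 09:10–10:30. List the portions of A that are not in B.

00:35–00:50, 03:10–06:50, 09:00–09:10, 10:30–12:30, 13:20–15:00

00:35–06:50 minus B → 00:35–00:50, 03:10–06:50.
09:00–12:30 minus B → 09:00–09:10, 10:30–12:30.
13:20–15:00: no B overlap → unchanged.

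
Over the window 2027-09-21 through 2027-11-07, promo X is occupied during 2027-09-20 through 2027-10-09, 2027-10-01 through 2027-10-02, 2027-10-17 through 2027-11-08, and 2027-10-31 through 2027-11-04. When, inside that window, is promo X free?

2027-10-10 through 2027-10-16

The merged coverage is 2027-09-20 through 2027-10-09, 2027-10-17 through 2027-11-08.
Uncovered inside 2027-09-21 through 2027-11-07: 2027-10-10 through 2027-10-16.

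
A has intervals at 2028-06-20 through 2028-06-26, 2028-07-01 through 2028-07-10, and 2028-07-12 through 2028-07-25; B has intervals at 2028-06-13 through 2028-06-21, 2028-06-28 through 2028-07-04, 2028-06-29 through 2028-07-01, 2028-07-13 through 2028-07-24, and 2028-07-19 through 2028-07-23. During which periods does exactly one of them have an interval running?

Second set merges to 2028-06-13 through 2028-06-21, 2028-06-28 through 2028-07-04, 2028-07-13 through 2028-07-24.
Only in the first: 2028-06-22 through 2028-06-26, 2028-07-05 through 2028-07-10, 2028-07-12 through 2028-07-12, 2028-07-25 through 2028-07-25.
Only in the second: 2028-06-13 through 2028-06-19, 2028-06-28 through 2028-06-30.
Together these are the periods covered by exactly one.

2028-06-13 through 2028-06-19, 2028-06-22 through 2028-06-26, 2028-06-28 through 2028-06-30, 2028-07-05 through 2028-07-10, 2028-07-12 through 2028-07-12, 2028-07-25 through 2028-07-25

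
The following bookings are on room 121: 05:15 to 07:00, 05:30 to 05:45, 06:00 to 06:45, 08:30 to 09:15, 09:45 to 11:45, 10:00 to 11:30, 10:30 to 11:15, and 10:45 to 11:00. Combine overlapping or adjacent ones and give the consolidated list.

05:30-05:45 overlaps/touches 05:15-07:00 → extend to 05:15-07:00.
06:00-06:45 overlaps/touches 05:15-07:00 → extend to 05:15-07:00.
08:30-09:15 is disjoint → start new block.
09:45-11:45 is disjoint → start new block.
10:00-11:30 overlaps/touches 09:45-11:45 → extend to 09:45-11:45.
10:30-11:15 overlaps/touches 09:45-11:45 → extend to 09:45-11:45.
10:45-11:00 overlaps/touches 09:45-11:45 → extend to 09:45-11:45.

05:15-07:00, 08:30-09:15, 09:45-11:45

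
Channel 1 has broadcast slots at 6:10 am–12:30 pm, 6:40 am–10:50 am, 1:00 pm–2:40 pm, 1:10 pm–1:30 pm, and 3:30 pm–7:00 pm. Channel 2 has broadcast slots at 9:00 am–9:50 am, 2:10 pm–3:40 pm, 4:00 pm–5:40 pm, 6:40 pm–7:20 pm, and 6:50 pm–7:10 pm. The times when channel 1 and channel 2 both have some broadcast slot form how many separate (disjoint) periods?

A, merged: 6:10 am-12:30 pm, 1:00 pm-2:40 pm, 3:30 pm-7:00 pm.
B, merged: 9:00 am-9:50 am, 2:10 pm-3:40 pm, 4:00 pm-5:40 pm, 6:40 pm-7:20 pm.
A ∩ B = 9:00 am-9:50 am, 2:10 pm-2:40 pm, 3:30 pm-3:40 pm, 4:00 pm-5:40 pm, 6:40 pm-7:00 pm.
That is 5 disjoint pieces.

5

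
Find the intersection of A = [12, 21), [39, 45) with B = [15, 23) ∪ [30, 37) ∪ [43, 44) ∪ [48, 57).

[12, 21) meets the second set on [15, 21).
[39, 45) meets the second set on [43, 44).

[15, 21) ∪ [43, 44)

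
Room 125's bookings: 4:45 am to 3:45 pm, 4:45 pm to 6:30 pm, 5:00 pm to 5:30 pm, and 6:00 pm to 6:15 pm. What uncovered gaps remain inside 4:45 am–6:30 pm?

After merging, the occupied span is 4:45 am-3:45 pm, 4:45 pm-6:30 pm.
Uncovered inside 4:45 am-6:30 pm: 3:45 pm-4:45 pm.

3:45 pm-4:45 pm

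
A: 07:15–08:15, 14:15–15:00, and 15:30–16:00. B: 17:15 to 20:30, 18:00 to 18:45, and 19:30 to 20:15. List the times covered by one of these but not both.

B, merged: 17:15-20:30.
Only in the first: 07:15-08:15, 14:15-15:00, 15:30-16:00.
Only in the second: 17:15-20:30.
Together these are the periods covered by exactly one.

07:15-08:15, 14:15-15:00, 15:30-16:00, 17:15-20:30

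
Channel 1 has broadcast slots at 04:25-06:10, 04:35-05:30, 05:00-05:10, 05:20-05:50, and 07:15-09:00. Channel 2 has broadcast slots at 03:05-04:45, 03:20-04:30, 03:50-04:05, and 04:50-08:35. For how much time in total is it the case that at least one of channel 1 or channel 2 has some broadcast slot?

Merge the first list: 04:25–06:10, 07:15–09:00.
Merge the second list: 03:05–04:45, 04:50–08:35.
A ∪ B = 03:05–09:00.
Total: 5 h 55 min.

5 h 55 min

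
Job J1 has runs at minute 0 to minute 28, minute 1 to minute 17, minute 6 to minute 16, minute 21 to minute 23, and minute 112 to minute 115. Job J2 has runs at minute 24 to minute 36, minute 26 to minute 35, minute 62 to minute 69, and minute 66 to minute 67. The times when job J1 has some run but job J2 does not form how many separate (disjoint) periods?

First set merges to minute 0 to minute 28, minute 112 to minute 115.
Second set merges to minute 24 to minute 36, minute 62 to minute 69.
A \ B = minute 0 to minute 24, minute 112 to minute 115.
That is 2 disjoint pieces.

2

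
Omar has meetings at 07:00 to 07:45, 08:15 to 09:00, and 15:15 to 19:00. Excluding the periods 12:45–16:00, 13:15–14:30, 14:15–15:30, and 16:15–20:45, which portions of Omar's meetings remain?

B, merged: 12:45–16:00, 16:15–20:45.
07:00–07:45 is untouched.
08:15–09:00 is untouched.
15:15–19:00 with B removed leaves 16:00–16:15.

07:00–07:45, 08:15–09:00, 16:00–16:15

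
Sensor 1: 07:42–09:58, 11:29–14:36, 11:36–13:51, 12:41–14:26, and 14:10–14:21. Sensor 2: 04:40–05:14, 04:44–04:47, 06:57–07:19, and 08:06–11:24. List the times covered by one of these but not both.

First set merges to 07:42-09:58, 11:29-14:36.
Second set merges to 04:40-05:14, 06:57-07:19, 08:06-11:24.
A \ B = 07:42-08:06, 11:29-14:36.
B \ A = 04:40-05:14, 06:57-07:19, 09:58-11:24.
Union of the two gives the symmetric difference.

04:40-05:14, 06:57-07:19, 07:42-08:06, 09:58-11:24, 11:29-14:36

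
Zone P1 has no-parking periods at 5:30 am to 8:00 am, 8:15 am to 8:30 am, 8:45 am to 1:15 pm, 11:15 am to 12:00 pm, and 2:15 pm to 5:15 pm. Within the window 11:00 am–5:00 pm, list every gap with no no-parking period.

The merged coverage is 5:30 am-8:00 am, 8:15 am-8:30 am, 8:45 am-1:15 pm, 2:15 pm-5:15 pm.
Complement within 11:00 am-5:00 pm: 1:15 pm-2:15 pm.

1:15 pm-2:15 pm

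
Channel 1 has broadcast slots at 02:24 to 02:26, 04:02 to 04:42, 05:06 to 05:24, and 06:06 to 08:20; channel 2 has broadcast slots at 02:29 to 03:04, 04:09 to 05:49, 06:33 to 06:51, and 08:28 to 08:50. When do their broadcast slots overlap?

02:24–02:26 falls entirely outside B.
04:02–04:42 overlaps B on 04:09–04:42.
05:06–05:24 overlaps B on 05:06–05:24.
06:06–08:20 overlaps B on 06:33–06:51.

04:09–04:42, 05:06–05:24, 06:33–06:51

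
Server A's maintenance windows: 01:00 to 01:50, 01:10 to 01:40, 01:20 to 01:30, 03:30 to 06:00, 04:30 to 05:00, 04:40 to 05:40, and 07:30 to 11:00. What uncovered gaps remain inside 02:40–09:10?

Covered (merged): 01:00–01:50, 03:30–06:00, 07:30–11:00.
Complement within 02:40–09:10: 02:40–03:30, 06:00–07:30.

02:40–03:30, 06:00–07:30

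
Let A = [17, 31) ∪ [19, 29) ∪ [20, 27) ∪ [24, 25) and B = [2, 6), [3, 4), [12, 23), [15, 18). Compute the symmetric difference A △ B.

[2, 6) ∪ [12, 17) ∪ [23, 31)

A, merged: [17, 31).
B, merged: [2, 6), [12, 23).
A but not B: [23, 31).
B but not A: [2, 6), [12, 17).
Combining gives A △ B.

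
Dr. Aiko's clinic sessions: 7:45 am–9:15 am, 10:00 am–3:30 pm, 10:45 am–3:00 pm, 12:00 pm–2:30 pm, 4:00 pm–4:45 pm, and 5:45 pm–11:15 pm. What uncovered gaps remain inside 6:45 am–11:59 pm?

Covered (merged): 7:45 am–9:15 am, 10:00 am–3:30 pm, 4:00 pm–4:45 pm, 5:45 pm–11:15 pm.
Gaps within 6:45 am–11:59 pm: 6:45 am–7:45 am, 9:15 am–10:00 am, 3:30 pm–4:00 pm, 4:45 pm–5:45 pm, 11:15 pm–11:59 pm.

6:45 am–7:45 am, 9:15 am–10:00 am, 3:30 pm–4:00 pm, 4:45 pm–5:45 pm, 11:15 pm–11:59 pm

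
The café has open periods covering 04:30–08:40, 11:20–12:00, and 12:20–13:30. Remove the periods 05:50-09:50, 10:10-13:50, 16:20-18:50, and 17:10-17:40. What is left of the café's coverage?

04:30–05:50

B, merged: 05:50–09:50, 10:10–13:50, 16:20–18:50.
04:30–08:40 minus B → 04:30–05:50.
11:20–12:00: fully covered by B → removed.
12:20–13:30: fully covered by B → removed.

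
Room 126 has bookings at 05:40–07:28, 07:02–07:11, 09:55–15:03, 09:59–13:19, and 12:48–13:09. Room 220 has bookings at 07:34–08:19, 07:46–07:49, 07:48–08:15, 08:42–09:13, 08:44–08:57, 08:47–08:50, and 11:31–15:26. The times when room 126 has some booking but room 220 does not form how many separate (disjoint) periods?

First set merges to 05:40–07:28, 09:55–15:03.
Second set merges to 07:34–08:19, 08:42–09:13, 11:31–15:26.
A \ B = 05:40–07:28, 09:55–11:31.
That is 2 disjoint pieces.

2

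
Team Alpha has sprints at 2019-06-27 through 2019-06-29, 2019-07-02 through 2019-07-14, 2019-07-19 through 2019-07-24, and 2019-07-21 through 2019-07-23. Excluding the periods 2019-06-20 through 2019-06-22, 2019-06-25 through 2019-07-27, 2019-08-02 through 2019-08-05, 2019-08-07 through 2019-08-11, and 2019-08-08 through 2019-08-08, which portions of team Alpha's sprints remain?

A, merged: 2019-06-27 through 2019-06-29, 2019-07-02 through 2019-07-14, 2019-07-19 through 2019-07-24.
B, merged: 2019-06-20 through 2019-06-22, 2019-06-25 through 2019-07-27, 2019-08-02 through 2019-08-05, 2019-08-07 through 2019-08-11.
2019-06-27 through 2019-06-29 lies entirely inside B → drops out.
2019-07-02 through 2019-07-14 lies entirely inside B → drops out.
2019-07-19 through 2019-07-24 lies entirely inside B → drops out.

none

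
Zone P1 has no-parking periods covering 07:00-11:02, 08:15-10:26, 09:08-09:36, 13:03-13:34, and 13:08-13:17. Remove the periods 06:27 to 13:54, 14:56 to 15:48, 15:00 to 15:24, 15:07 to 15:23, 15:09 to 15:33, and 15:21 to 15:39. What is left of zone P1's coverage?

none

Merge the first list: 07:00–11:02, 13:03–13:34.
Merge the second list: 06:27–13:54, 14:56–15:48.
07:00–11:02: entirely removed.
13:03–13:34: entirely removed.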